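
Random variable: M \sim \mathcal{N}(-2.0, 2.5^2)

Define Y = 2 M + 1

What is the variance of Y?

For Y = aM + b: Var(Y) = a² * Var(M)
Var(M) = 2.5^2 = 6.25
Var(Y) = 2² * 6.25 = 4 * 6.25 = 25

25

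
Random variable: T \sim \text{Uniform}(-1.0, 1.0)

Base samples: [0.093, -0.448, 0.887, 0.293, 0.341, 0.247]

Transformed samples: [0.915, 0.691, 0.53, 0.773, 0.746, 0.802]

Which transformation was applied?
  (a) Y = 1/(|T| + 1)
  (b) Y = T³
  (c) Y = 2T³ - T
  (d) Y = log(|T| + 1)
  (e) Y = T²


Checking option (a) Y = 1/(|T| + 1):
  T = 0.093 -> Y = 0.915 ✓
  T = -0.448 -> Y = 0.691 ✓
  T = 0.887 -> Y = 0.53 ✓
All samples match this transformation.

(a) 1/(|T| + 1)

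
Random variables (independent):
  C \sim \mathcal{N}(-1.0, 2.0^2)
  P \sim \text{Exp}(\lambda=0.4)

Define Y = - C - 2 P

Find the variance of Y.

For independent RVs: Var(aX + bY) = a²Var(X) + b²Var(Y)
Var(C) = 4
Var(P) = 6.25
Var(Y) = (-1)²*4 + (-2)²*6.25
= 1*4 + 4*6.25 = 29

29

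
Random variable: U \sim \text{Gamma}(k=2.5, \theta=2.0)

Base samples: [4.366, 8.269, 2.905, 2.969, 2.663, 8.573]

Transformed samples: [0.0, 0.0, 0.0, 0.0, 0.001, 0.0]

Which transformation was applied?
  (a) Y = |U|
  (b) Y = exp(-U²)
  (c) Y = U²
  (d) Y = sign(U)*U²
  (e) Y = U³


Checking option (b) Y = exp(-U²):
  U = 4.366 -> Y = 0.0 ✓
  U = 8.269 -> Y = 0.0 ✓
  U = 2.905 -> Y = 0.0 ✓
All samples match this transformation.

(b) exp(-U²)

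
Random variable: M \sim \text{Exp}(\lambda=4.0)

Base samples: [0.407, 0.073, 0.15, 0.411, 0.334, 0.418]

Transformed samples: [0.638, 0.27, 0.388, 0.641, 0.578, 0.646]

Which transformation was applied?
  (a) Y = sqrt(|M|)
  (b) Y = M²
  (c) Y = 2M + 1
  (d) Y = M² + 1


Checking option (a) Y = sqrt(|M|):
  M = 0.407 -> Y = 0.638 ✓
  M = 0.073 -> Y = 0.27 ✓
  M = 0.15 -> Y = 0.388 ✓
All samples match this transformation.

(a) sqrt(|M|)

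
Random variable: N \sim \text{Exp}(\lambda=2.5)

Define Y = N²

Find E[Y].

Using E[X²] = Var(X) + (E[X])²:
E[N] = 0.4
Var(N) = 1/2.5^2 = 0.16
E[N²] = 0.16 + 0.4² = 0.16 + 0.16 = 0.32

0.32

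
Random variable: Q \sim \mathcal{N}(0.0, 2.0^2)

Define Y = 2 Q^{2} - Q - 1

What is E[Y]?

E[Y] = 2*E[Q²] - 1*E[Q] - 1
E[Q] = 0
E[Q²] = Var(Q) + (E[Q])² = 4 + 0 = 4
E[Y] = 2*4 - 1*0 - 1 = 7

7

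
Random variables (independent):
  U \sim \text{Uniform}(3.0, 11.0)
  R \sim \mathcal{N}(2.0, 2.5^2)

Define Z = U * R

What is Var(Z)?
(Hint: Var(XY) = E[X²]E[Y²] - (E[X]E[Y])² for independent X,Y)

Var(XY) = E[X²]E[Y²] - (E[X]E[Y])²
E[U] = 7, Var(U) = 5.3333333
E[R] = 2, Var(R) = 6.25
E[U²] = 5.3333333 + 7² = 54.333333
E[R²] = 6.25 + 2² = 10.25
Var(Z) = 54.333333*10.25 - (7*2)²
= 556.91667 - 196 = 360.91667

360.91667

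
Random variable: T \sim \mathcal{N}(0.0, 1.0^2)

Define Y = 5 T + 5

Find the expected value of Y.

For Y = 5T + 5:
E[Y] = 5 * E[T] + 5
E[T] = 0.0 = 0
E[Y] = 5 * 0 + 5 = 5

5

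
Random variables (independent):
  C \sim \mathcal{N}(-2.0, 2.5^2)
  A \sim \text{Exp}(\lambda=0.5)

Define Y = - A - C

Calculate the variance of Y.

For independent RVs: Var(aX + bY) = a²Var(X) + b²Var(Y)
Var(C) = 6.25
Var(A) = 4
Var(Y) = (-1)²*6.25 + (-1)²*4
= 1*6.25 + 1*4 = 10.25

10.25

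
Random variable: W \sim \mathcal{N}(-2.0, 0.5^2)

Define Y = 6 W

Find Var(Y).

For Y = aW + b: Var(Y) = a² * Var(W)
Var(W) = 0.5^2 = 0.25
Var(Y) = 6² * 0.25 = 36 * 0.25 = 9

9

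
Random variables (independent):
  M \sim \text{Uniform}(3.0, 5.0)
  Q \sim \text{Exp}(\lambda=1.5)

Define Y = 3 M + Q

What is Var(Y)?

For independent RVs: Var(aX + bY) = a²Var(X) + b²Var(Y)
Var(M) = 0.33333333
Var(Q) = 0.44444444
Var(Y) = 3²*0.33333333 + 1²*0.44444444
= 9*0.33333333 + 1*0.44444444 = 3.4444444

3.4444444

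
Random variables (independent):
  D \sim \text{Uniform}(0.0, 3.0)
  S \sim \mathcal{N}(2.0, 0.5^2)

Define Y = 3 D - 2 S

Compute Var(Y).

For independent RVs: Var(aX + bY) = a²Var(X) + b²Var(Y)
Var(D) = 0.75
Var(S) = 0.25
Var(Y) = 3²*0.75 + (-2)²*0.25
= 9*0.75 + 4*0.25 = 7.75

7.75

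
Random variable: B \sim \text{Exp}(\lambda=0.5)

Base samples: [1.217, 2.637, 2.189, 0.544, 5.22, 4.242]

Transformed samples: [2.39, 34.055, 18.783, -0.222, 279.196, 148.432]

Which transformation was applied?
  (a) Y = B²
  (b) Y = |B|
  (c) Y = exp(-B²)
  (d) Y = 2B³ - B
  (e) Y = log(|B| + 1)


Checking option (d) Y = 2B³ - B:
  B = 1.217 -> Y = 2.39 ✓
  B = 2.637 -> Y = 34.055 ✓
  B = 2.189 -> Y = 18.783 ✓
All samples match this transformation.

(d) 2B³ - B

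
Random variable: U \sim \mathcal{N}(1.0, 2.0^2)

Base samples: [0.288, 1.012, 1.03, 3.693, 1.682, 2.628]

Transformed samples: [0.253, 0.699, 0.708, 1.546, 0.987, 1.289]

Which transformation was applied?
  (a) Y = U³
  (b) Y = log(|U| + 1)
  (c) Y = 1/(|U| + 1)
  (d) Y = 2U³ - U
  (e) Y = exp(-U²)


Checking option (b) Y = log(|U| + 1):
  U = 0.288 -> Y = 0.253 ✓
  U = 1.012 -> Y = 0.699 ✓
  U = 1.03 -> Y = 0.708 ✓
All samples match this transformation.

(b) log(|U| + 1)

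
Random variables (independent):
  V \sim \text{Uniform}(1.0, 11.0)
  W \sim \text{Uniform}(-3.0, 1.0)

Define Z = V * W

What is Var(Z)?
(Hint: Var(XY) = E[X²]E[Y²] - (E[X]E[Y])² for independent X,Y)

Var(XY) = E[X²]E[Y²] - (E[X]E[Y])²
E[V] = 6, Var(V) = 8.3333333
E[W] = -1, Var(W) = 1.3333333
E[V²] = 8.3333333 + 6² = 44.333333
E[W²] = 1.3333333 + (-1)² = 2.3333333
Var(Z) = 44.333333*2.3333333 - (6*(-1))²
= 103.44444 - 36 = 67.444444

67.444444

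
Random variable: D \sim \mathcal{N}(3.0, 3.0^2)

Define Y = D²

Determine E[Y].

E[D²] = Var(D) + (E[D])² = 9 + 9 = 18

18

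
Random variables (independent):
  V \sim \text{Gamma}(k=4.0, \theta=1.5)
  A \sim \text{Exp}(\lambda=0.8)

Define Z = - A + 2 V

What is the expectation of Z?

E[Z] = 2*E[V] - 1*E[A]
E[V] = 6
E[A] = 1.25
E[Z] = 2*6 - 1*1.25 = 10.75

10.75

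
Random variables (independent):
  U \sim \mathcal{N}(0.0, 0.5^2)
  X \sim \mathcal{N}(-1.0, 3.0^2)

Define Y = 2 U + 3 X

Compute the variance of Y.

For independent RVs: Var(aX + bY) = a²Var(X) + b²Var(Y)
Var(U) = 0.25
Var(X) = 9
Var(Y) = 2²*0.25 + 3²*9
= 4*0.25 + 9*9 = 82

82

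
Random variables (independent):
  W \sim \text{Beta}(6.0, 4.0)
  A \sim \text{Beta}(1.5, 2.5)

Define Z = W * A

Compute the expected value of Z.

For independent RVs: E[XY] = E[X]*E[Y]
E[W] = 0.6
E[A] = 0.375
E[Z] = 0.6 * 0.375 = 0.225

0.225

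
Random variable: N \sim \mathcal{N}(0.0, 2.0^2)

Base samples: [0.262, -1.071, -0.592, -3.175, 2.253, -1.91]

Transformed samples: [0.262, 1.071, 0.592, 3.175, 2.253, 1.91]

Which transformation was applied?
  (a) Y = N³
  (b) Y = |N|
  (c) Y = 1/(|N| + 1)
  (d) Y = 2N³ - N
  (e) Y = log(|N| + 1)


Checking option (b) Y = |N|:
  N = 0.262 -> Y = 0.262 ✓
  N = -1.071 -> Y = 1.071 ✓
  N = -0.592 -> Y = 0.592 ✓
All samples match this transformation.

(b) |N|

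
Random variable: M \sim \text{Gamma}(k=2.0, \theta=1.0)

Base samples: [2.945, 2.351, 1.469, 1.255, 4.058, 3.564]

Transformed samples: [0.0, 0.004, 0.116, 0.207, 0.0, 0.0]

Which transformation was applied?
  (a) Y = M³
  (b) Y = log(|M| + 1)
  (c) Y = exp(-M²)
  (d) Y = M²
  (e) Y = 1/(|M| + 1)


Checking option (c) Y = exp(-M²):
  M = 2.945 -> Y = 0.0 ✓
  M = 2.351 -> Y = 0.004 ✓
  M = 1.469 -> Y = 0.116 ✓
All samples match this transformation.

(c) exp(-M²)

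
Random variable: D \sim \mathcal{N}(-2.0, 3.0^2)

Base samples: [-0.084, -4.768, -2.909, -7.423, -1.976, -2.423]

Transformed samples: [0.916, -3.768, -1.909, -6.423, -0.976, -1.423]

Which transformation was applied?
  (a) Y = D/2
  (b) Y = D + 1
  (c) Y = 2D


Checking option (b) Y = D + 1:
  D = -0.084 -> Y = 0.916 ✓
  D = -4.768 -> Y = -3.768 ✓
  D = -2.909 -> Y = -1.909 ✓
All samples match this transformation.

(b) D + 1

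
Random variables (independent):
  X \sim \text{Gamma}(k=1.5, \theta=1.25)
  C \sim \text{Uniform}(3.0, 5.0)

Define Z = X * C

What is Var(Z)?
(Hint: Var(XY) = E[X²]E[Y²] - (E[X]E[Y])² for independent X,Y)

Var(XY) = E[X²]E[Y²] - (E[X]E[Y])²
E[X] = 1.875, Var(X) = 2.34375
E[C] = 4, Var(C) = 0.33333333
E[X²] = 2.34375 + 1.875² = 5.859375
E[C²] = 0.33333333 + 4² = 16.333333
Var(Z) = 5.859375*16.333333 - (1.875*4)²
= 95.703125 - 56.25 = 39.453125

39.453125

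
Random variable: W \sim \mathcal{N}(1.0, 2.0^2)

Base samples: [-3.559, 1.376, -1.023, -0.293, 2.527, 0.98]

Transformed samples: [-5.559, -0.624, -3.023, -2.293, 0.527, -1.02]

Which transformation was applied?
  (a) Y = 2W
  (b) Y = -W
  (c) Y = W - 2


Checking option (c) Y = W - 2:
  W = -3.559 -> Y = -5.559 ✓
  W = 1.376 -> Y = -0.624 ✓
  W = -1.023 -> Y = -3.023 ✓
All samples match this transformation.

(c) W - 2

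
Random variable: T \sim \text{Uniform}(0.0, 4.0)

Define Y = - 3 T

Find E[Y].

For Y = -3T:
E[Y] = -3 * E[T]
E[T] = (0 + 4)/2 = 2
E[Y] = -3 * 2 = -6

-6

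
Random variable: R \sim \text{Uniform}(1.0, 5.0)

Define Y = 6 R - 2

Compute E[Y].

For Y = 6R - 2:
E[Y] = 6 * E[R] - 2
E[R] = (1 + 5)/2 = 3
E[Y] = 6 * 3 - 2 = 16

16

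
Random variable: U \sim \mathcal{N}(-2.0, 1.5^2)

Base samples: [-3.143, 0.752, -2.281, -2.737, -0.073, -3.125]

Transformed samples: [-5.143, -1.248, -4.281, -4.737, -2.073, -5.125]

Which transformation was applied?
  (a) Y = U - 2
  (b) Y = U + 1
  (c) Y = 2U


Checking option (a) Y = U - 2:
  U = -3.143 -> Y = -5.143 ✓
  U = 0.752 -> Y = -1.248 ✓
  U = -2.281 -> Y = -4.281 ✓
All samples match this transformation.

(a) U - 2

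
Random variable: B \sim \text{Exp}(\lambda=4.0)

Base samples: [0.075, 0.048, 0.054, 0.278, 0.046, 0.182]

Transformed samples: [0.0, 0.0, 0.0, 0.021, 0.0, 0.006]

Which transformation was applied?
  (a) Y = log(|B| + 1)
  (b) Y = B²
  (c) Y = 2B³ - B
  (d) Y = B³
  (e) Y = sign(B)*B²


Checking option (d) Y = B³:
  B = 0.075 -> Y = 0.0 ✓
  B = 0.048 -> Y = 0.0 ✓
  B = 0.054 -> Y = 0.0 ✓
All samples match this transformation.

(d) B³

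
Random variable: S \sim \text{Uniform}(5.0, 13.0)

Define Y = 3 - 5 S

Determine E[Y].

For Y = -5S + 3:
E[Y] = -5 * E[S] + 3
E[S] = (5 + 13)/2 = 9
E[Y] = -5 * 9 + 3 = -42

-42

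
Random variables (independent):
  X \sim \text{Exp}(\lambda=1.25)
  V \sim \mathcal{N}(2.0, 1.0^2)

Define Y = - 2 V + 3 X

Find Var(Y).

For independent RVs: Var(aX + bY) = a²Var(X) + b²Var(Y)
Var(X) = 0.64
Var(V) = 1
Var(Y) = 3²*0.64 + (-2)²*1
= 9*0.64 + 4*1 = 9.76

9.76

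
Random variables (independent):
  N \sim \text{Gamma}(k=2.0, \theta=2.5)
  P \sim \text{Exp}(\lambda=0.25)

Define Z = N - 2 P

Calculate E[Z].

E[Z] = 1*E[N] - 2*E[P]
E[N] = 5
E[P] = 4
E[Z] = 1*5 - 2*4 = -3

-3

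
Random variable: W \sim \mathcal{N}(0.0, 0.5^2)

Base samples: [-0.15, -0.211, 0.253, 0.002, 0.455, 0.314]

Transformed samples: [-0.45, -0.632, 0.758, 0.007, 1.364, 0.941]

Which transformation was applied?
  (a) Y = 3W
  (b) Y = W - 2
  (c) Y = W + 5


Checking option (a) Y = 3W:
  W = -0.15 -> Y = -0.45 ✓
  W = -0.211 -> Y = -0.632 ✓
  W = 0.253 -> Y = 0.758 ✓
All samples match this transformation.

(a) 3W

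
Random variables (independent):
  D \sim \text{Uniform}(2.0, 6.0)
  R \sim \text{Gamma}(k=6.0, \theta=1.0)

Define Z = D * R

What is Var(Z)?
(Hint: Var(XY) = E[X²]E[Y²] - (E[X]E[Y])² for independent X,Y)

Var(XY) = E[X²]E[Y²] - (E[X]E[Y])²
E[D] = 4, Var(D) = 1.3333333
E[R] = 6, Var(R) = 6
E[D²] = 1.3333333 + 4² = 17.333333
E[R²] = 6 + 6² = 42
Var(Z) = 17.333333*42 - (4*6)²
= 728 - 576 = 152

152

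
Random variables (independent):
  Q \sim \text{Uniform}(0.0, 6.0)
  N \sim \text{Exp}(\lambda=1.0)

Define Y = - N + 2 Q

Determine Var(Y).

For independent RVs: Var(aX + bY) = a²Var(X) + b²Var(Y)
Var(Q) = 3
Var(N) = 1
Var(Y) = 2²*3 + (-1)²*1
= 4*3 + 1*1 = 13

13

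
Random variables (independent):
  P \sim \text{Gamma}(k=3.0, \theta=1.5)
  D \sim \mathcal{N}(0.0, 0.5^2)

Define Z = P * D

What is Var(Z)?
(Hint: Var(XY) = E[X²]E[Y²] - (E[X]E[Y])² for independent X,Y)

Var(XY) = E[X²]E[Y²] - (E[X]E[Y])²
E[P] = 4.5, Var(P) = 6.75
E[D] = 0, Var(D) = 0.25
E[P²] = 6.75 + 4.5² = 27
E[D²] = 0.25 + 0² = 0.25
Var(Z) = 27*0.25 - (4.5*0)²
= 6.75 - 0 = 6.75

6.75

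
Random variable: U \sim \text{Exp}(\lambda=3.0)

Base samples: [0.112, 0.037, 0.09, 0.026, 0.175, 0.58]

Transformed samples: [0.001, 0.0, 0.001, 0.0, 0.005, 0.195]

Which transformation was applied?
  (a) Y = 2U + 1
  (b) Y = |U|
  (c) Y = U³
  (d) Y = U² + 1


Checking option (c) Y = U³:
  U = 0.112 -> Y = 0.001 ✓
  U = 0.037 -> Y = 0.0 ✓
  U = 0.09 -> Y = 0.001 ✓
All samples match this transformation.

(c) U³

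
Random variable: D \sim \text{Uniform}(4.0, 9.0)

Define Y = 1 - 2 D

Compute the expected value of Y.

For Y = -2D + 1:
E[Y] = -2 * E[D] + 1
E[D] = (4 + 9)/2 = 6.5
E[Y] = -2 * 6.5 + 1 = -12

-12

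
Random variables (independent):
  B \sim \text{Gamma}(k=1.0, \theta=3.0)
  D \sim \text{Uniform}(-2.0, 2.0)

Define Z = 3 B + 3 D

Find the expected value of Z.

E[Z] = 3*E[B] + 3*E[D]
E[B] = 3
E[D] = 0
E[Z] = 3*3 + 3*0 = 9

9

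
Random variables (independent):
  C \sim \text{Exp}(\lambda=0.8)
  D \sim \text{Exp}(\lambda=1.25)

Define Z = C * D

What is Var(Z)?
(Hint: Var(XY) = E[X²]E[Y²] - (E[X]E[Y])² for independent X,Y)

Var(XY) = E[X²]E[Y²] - (E[X]E[Y])²
E[C] = 1.25, Var(C) = 1.5625
E[D] = 0.8, Var(D) = 0.64
E[C²] = 1.5625 + 1.25² = 3.125
E[D²] = 0.64 + 0.8² = 1.28
Var(Z) = 3.125*1.28 - (1.25*0.8)²
= 4 - 1 = 3

3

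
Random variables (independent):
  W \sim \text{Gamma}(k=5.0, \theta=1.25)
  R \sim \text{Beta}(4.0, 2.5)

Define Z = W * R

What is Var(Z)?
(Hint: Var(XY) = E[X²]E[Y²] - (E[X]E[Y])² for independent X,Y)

Var(XY) = E[X²]E[Y²] - (E[X]E[Y])²
E[W] = 6.25, Var(W) = 7.8125
E[R] = 0.61538462, Var(R) = 0.031558185
E[W²] = 7.8125 + 6.25² = 46.875
E[R²] = 0.031558185 + 0.61538462² = 0.41025641
Var(Z) = 46.875*0.41025641 - (6.25*0.61538462)²
= 19.230769 - 14.792899 = 4.4378698

4.4378698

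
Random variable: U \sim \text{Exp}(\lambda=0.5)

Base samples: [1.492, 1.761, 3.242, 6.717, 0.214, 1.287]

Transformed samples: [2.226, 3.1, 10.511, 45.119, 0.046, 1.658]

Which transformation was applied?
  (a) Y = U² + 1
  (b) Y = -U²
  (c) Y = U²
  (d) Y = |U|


Checking option (c) Y = U²:
  U = 1.492 -> Y = 2.226 ✓
  U = 1.761 -> Y = 3.1 ✓
  U = 3.242 -> Y = 10.511 ✓
All samples match this transformation.

(c) U²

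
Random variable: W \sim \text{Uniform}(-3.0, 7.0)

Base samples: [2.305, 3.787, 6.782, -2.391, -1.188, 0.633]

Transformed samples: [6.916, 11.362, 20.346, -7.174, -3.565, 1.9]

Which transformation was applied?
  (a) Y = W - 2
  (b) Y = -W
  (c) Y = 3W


Checking option (c) Y = 3W:
  W = 2.305 -> Y = 6.916 ✓
  W = 3.787 -> Y = 11.362 ✓
  W = 6.782 -> Y = 20.346 ✓
All samples match this transformation.

(c) 3W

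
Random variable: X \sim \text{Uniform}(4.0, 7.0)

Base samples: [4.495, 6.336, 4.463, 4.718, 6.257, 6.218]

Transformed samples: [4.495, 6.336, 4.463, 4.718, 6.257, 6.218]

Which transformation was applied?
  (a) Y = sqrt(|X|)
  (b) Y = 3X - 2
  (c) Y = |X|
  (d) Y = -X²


Checking option (c) Y = |X|:
  X = 4.495 -> Y = 4.495 ✓
  X = 6.336 -> Y = 6.336 ✓
  X = 4.463 -> Y = 4.463 ✓
All samples match this transformation.

(c) |X|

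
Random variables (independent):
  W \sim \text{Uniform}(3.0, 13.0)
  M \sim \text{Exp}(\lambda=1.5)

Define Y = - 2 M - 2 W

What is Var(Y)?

For independent RVs: Var(aX + bY) = a²Var(X) + b²Var(Y)
Var(W) = 8.3333333
Var(M) = 0.44444444
Var(Y) = (-2)²*8.3333333 + (-2)²*0.44444444
= 4*8.3333333 + 4*0.44444444 = 35.111111

35.111111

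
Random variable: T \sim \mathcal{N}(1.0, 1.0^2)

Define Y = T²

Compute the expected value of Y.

E[T²] = Var(T) + (E[T])² = 1 + 1 = 2

2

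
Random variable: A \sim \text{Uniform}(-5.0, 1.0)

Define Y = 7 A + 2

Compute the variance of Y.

For Y = aA + b: Var(Y) = a² * Var(A)
Var(A) = (1 + 5)^2/12 = 3
Var(Y) = 7² * 3 = 49 * 3 = 147

147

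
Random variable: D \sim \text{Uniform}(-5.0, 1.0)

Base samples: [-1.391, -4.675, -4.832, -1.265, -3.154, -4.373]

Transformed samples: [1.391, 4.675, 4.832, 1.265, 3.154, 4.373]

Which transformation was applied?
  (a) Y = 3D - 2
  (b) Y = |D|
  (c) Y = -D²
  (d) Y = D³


Checking option (b) Y = |D|:
  D = -1.391 -> Y = 1.391 ✓
  D = -4.675 -> Y = 4.675 ✓
  D = -4.832 -> Y = 4.832 ✓
All samples match this transformation.

(b) |D|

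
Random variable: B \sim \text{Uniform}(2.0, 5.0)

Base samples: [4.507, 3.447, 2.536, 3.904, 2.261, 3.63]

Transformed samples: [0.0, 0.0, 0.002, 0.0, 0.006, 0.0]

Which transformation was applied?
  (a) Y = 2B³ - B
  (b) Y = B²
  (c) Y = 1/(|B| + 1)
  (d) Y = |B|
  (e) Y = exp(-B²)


Checking option (e) Y = exp(-B²):
  B = 4.507 -> Y = 0.0 ✓
  B = 3.447 -> Y = 0.0 ✓
  B = 2.536 -> Y = 0.002 ✓
All samples match this transformation.

(e) exp(-B²)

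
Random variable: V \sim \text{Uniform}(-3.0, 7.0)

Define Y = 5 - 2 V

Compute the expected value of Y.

For Y = -2V + 5:
E[Y] = -2 * E[V] + 5
E[V] = (-3 + 7)/2 = 2
E[Y] = -2 * 2 + 5 = 1

1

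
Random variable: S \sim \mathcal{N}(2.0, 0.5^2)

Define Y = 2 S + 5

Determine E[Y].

For Y = 2S + 5:
E[Y] = 2 * E[S] + 5
E[S] = 2.0 = 2
E[Y] = 2 * 2 + 5 = 9

9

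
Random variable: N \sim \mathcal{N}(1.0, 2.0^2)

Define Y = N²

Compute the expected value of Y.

Using E[X²] = Var(X) + (E[X])²:
E[N] = 1
Var(N) = 2.0^2 = 4
E[N²] = 4 + 1² = 4 + 1 = 5

5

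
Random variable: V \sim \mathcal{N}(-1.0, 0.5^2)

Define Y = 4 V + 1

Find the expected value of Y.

For Y = 4V + 1:
E[Y] = 4 * E[V] + 1
E[V] = -1.0 = -1
E[Y] = 4 * (-1) + 1 = -3

-3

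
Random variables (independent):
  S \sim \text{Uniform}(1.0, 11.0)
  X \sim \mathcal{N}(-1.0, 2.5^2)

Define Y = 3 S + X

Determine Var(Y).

For independent RVs: Var(aX + bY) = a²Var(X) + b²Var(Y)
Var(S) = 8.3333333
Var(X) = 6.25
Var(Y) = 3²*8.3333333 + 1²*6.25
= 9*8.3333333 + 1*6.25 = 81.25

81.25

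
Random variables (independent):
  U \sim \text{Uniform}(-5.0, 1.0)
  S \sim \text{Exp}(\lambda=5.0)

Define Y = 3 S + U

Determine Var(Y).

For independent RVs: Var(aX + bY) = a²Var(X) + b²Var(Y)
Var(U) = 3
Var(S) = 0.04
Var(Y) = 1²*3 + 3²*0.04
= 1*3 + 9*0.04 = 3.36

3.36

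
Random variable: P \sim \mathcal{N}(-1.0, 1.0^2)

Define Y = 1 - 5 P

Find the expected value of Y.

For Y = -5P + 1:
E[Y] = -5 * E[P] + 1
E[P] = -1.0 = -1
E[Y] = -5 * (-1) + 1 = 6

6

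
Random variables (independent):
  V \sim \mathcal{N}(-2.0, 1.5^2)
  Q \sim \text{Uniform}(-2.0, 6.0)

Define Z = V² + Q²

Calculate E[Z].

E[Z] = E[V²] + E[Q²]
E[V²] = Var(V) + E[V]² = 2.25 + 4 = 6.25
E[Q²] = Var(Q) + E[Q]² = 5.3333333 + 4 = 9.3333333
E[Z] = 6.25 + 9.3333333 = 15.583333

15.583333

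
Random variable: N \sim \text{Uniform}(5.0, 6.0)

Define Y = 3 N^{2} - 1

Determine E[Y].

E[Y] = 3*E[N²] - 1
E[N] = 5.5
E[N²] = Var(N) + (E[N])² = 0.083333333 + 30.25 = 30.333333
E[Y] = 3*30.333333 - 1 = 90

90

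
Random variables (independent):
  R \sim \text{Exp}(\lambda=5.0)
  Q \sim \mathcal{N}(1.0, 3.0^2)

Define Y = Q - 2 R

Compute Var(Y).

For independent RVs: Var(aX + bY) = a²Var(X) + b²Var(Y)
Var(R) = 0.04
Var(Q) = 9
Var(Y) = (-2)²*0.04 + 1²*9
= 4*0.04 + 1*9 = 9.16

9.16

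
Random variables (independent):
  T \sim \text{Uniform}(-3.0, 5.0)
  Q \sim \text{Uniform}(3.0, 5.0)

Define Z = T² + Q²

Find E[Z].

E[Z] = E[T²] + E[Q²]
E[T²] = Var(T) + E[T]² = 5.3333333 + 1 = 6.3333333
E[Q²] = Var(Q) + E[Q]² = 0.33333333 + 16 = 16.333333
E[Z] = 6.3333333 + 16.333333 = 22.666667

22.666667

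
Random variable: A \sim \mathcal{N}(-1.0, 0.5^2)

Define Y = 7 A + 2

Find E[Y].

For Y = 7A + 2:
E[Y] = 7 * E[A] + 2
E[A] = -1.0 = -1
E[Y] = 7 * (-1) + 2 = -5

-5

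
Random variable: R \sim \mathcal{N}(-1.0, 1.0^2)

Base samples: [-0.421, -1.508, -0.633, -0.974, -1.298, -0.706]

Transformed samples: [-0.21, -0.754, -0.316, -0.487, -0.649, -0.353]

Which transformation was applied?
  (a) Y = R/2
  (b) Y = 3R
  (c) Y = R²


Checking option (a) Y = R/2:
  R = -0.421 -> Y = -0.21 ✓
  R = -1.508 -> Y = -0.754 ✓
  R = -0.633 -> Y = -0.316 ✓
All samples match this transformation.

(a) R/2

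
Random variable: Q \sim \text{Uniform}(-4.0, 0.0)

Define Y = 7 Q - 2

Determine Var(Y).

For Y = aQ + b: Var(Y) = a² * Var(Q)
Var(Q) = (0 + 4)^2/12 = 1.3333333
Var(Y) = 7² * 1.3333333 = 49 * 1.3333333 = 65.333333

65.333333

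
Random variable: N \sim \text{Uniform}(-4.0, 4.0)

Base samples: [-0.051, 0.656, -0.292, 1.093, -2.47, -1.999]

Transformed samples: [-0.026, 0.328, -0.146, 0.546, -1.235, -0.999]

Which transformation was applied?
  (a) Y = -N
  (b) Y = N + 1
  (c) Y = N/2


Checking option (c) Y = N/2:
  N = -0.051 -> Y = -0.026 ✓
  N = 0.656 -> Y = 0.328 ✓
  N = -0.292 -> Y = -0.146 ✓
All samples match this transformation.

(c) N/2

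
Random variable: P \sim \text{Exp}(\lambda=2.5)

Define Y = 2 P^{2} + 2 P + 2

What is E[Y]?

E[Y] = 2*E[P²] + 2*E[P] + 2
E[P] = 0.4
E[P²] = Var(P) + (E[P])² = 0.16 + 0.16 = 0.32
E[Y] = 2*0.32 + 2*0.4 + 2 = 3.44

3.44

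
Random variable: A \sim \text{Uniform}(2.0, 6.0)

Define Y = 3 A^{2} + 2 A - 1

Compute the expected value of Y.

E[Y] = 3*E[A²] + 2*E[A] - 1
E[A] = 4
E[A²] = Var(A) + (E[A])² = 1.3333333 + 16 = 17.333333
E[Y] = 3*17.333333 + 2*4 - 1 = 59

59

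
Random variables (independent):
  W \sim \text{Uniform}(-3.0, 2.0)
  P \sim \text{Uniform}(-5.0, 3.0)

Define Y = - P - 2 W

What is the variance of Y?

For independent RVs: Var(aX + bY) = a²Var(X) + b²Var(Y)
Var(W) = 2.0833333
Var(P) = 5.3333333
Var(Y) = (-2)²*2.0833333 + (-1)²*5.3333333
= 4*2.0833333 + 1*5.3333333 = 13.666667

13.666667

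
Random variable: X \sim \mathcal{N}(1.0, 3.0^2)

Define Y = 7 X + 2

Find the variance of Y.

For Y = aX + b: Var(Y) = a² * Var(X)
Var(X) = 3.0^2 = 9
Var(Y) = 7² * 9 = 49 * 9 = 441

441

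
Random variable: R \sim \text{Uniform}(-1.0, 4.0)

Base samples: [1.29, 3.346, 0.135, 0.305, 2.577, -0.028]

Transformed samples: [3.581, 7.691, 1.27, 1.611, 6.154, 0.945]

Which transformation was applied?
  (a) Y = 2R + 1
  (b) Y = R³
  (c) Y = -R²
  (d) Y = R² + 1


Checking option (a) Y = 2R + 1:
  R = 1.29 -> Y = 3.581 ✓
  R = 3.346 -> Y = 7.691 ✓
  R = 0.135 -> Y = 1.27 ✓
All samples match this transformation.

(a) 2R + 1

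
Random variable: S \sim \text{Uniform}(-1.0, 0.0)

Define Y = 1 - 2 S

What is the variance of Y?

For Y = aS + b: Var(Y) = a² * Var(S)
Var(S) = (0 + 1)^2/12 = 0.083333333
Var(Y) = (-2)² * 0.083333333 = 4 * 0.083333333 = 0.33333333

0.33333333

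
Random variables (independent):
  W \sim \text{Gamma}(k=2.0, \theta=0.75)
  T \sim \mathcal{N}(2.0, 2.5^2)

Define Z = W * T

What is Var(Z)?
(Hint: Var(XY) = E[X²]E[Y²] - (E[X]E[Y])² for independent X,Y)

Var(XY) = E[X²]E[Y²] - (E[X]E[Y])²
E[W] = 1.5, Var(W) = 1.125
E[T] = 2, Var(T) = 6.25
E[W²] = 1.125 + 1.5² = 3.375
E[T²] = 6.25 + 2² = 10.25
Var(Z) = 3.375*10.25 - (1.5*2)²
= 34.59375 - 9 = 25.59375

25.59375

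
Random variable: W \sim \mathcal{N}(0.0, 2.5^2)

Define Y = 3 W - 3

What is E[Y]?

For Y = 3W - 3:
E[Y] = 3 * E[W] - 3
E[W] = 0.0 = 0
E[Y] = 3 * 0 - 3 = -3

-3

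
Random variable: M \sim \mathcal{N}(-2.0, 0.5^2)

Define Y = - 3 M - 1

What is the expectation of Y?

For Y = -3M - 1:
E[Y] = -3 * E[M] - 1
E[M] = -2.0 = -2
E[Y] = -3 * (-2) - 1 = 5

5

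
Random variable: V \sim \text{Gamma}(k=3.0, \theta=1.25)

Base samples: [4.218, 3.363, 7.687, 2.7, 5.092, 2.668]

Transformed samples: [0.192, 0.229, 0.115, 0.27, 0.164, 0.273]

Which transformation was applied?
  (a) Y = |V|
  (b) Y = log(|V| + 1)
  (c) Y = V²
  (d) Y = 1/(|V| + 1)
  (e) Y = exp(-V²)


Checking option (d) Y = 1/(|V| + 1):
  V = 4.218 -> Y = 0.192 ✓
  V = 3.363 -> Y = 0.229 ✓
  V = 7.687 -> Y = 0.115 ✓
All samples match this transformation.

(d) 1/(|V| + 1)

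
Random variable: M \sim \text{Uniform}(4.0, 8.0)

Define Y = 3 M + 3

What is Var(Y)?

For Y = aM + b: Var(Y) = a² * Var(M)
Var(M) = (8 - 4)^2/12 = 1.3333333
Var(Y) = 3² * 1.3333333 = 9 * 1.3333333 = 12

12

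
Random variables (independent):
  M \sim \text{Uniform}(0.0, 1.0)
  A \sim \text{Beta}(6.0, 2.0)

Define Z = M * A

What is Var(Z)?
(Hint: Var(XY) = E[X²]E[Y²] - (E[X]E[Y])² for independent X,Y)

Var(XY) = E[X²]E[Y²] - (E[X]E[Y])²
E[M] = 0.5, Var(M) = 0.083333333
E[A] = 0.75, Var(A) = 0.020833333
E[M²] = 0.083333333 + 0.5² = 0.33333333
E[A²] = 0.020833333 + 0.75² = 0.58333333
Var(Z) = 0.33333333*0.58333333 - (0.5*0.75)²
= 0.19444444 - 0.140625 = 0.053819444

0.053819444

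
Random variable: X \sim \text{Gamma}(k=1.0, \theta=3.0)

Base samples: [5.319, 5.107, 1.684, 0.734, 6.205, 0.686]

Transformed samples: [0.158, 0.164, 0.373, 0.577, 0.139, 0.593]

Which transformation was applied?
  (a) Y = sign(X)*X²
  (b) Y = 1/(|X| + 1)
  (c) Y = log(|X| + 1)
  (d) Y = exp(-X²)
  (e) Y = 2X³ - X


Checking option (b) Y = 1/(|X| + 1):
  X = 5.319 -> Y = 0.158 ✓
  X = 5.107 -> Y = 0.164 ✓
  X = 1.684 -> Y = 0.373 ✓
All samples match this transformation.

(b) 1/(|X| + 1)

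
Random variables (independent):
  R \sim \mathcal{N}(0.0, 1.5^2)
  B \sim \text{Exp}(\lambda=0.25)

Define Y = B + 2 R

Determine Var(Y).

For independent RVs: Var(aX + bY) = a²Var(X) + b²Var(Y)
Var(R) = 2.25
Var(B) = 16
Var(Y) = 2²*2.25 + 1²*16
= 4*2.25 + 1*16 = 25

25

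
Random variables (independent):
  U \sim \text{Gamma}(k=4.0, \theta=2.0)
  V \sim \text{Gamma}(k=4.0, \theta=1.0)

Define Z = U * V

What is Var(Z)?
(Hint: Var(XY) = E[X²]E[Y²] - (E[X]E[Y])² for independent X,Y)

Var(XY) = E[X²]E[Y²] - (E[X]E[Y])²
E[U] = 8, Var(U) = 16
E[V] = 4, Var(V) = 4
E[U²] = 16 + 8² = 80
E[V²] = 4 + 4² = 20
Var(Z) = 80*20 - (8*4)²
= 1600 - 1024 = 576

576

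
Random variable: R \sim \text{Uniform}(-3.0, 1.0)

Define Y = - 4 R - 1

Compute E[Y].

For Y = -4R - 1:
E[Y] = -4 * E[R] - 1
E[R] = (-3 + 1)/2 = -1
E[Y] = -4 * (-1) - 1 = 3

3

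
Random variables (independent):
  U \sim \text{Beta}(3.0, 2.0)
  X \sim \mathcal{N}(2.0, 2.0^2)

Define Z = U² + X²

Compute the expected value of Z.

E[Z] = E[U²] + E[X²]
E[U²] = Var(U) + E[U]² = 0.04 + 0.36 = 0.4
E[X²] = Var(X) + E[X]² = 4 + 4 = 8
E[Z] = 0.4 + 8 = 8.4

8.4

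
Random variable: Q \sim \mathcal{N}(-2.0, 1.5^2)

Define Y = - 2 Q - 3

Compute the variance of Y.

For Y = aQ + b: Var(Y) = a² * Var(Q)
Var(Q) = 1.5^2 = 2.25
Var(Y) = (-2)² * 2.25 = 4 * 2.25 = 9

9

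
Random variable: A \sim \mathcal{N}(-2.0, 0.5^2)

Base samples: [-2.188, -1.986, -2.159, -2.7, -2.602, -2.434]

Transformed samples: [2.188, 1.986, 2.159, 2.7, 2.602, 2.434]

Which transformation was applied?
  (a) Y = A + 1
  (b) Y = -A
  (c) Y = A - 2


Checking option (b) Y = -A:
  A = -2.188 -> Y = 2.188 ✓
  A = -1.986 -> Y = 1.986 ✓
  A = -2.159 -> Y = 2.159 ✓
All samples match this transformation.

(b) -A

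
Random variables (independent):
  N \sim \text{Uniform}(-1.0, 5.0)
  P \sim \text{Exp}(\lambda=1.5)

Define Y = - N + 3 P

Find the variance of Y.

For independent RVs: Var(aX + bY) = a²Var(X) + b²Var(Y)
Var(N) = 3
Var(P) = 0.44444444
Var(Y) = (-1)²*3 + 3²*0.44444444
= 1*3 + 9*0.44444444 = 7

7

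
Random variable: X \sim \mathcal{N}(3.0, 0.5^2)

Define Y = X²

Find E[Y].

E[X²] = Var(X) + (E[X])² = 0.25 + 9 = 9.25

9.25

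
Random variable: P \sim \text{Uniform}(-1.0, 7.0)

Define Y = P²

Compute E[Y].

E[P²] = Var(P) + (E[P])² = 5.3333333 + 9 = 14.333333

14.333333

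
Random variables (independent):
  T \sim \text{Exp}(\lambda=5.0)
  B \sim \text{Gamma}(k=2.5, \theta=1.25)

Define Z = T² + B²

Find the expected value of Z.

E[Z] = E[T²] + E[B²]
E[T²] = Var(T) + E[T]² = 0.04 + 0.04 = 0.08
E[B²] = Var(B) + E[B]² = 3.90625 + 9.765625 = 13.671875
E[Z] = 0.08 + 13.671875 = 13.751875

13.751875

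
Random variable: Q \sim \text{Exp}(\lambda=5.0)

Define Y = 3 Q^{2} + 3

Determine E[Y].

E[Y] = 3*E[Q²] + 3
E[Q] = 0.2
E[Q²] = Var(Q) + (E[Q])² = 0.04 + 0.04 = 0.08
E[Y] = 3*0.08 + 3 = 3.24

3.24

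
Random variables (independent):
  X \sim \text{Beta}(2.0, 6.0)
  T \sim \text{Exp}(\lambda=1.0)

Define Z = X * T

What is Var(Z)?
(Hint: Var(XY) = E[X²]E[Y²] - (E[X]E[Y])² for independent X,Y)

Var(XY) = E[X²]E[Y²] - (E[X]E[Y])²
E[X] = 0.25, Var(X) = 0.020833333
E[T] = 1, Var(T) = 1
E[X²] = 0.020833333 + 0.25² = 0.083333333
E[T²] = 1 + 1² = 2
Var(Z) = 0.083333333*2 - (0.25*1)²
= 0.16666667 - 0.0625 = 0.10416667

0.10416667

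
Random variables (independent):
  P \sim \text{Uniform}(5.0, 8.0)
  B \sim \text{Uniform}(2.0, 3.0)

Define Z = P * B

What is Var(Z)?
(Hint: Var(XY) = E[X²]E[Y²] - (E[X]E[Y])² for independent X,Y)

Var(XY) = E[X²]E[Y²] - (E[X]E[Y])²
E[P] = 6.5, Var(P) = 0.75
E[B] = 2.5, Var(B) = 0.083333333
E[P²] = 0.75 + 6.5² = 43
E[B²] = 0.083333333 + 2.5² = 6.3333333
Var(Z) = 43*6.3333333 - (6.5*2.5)²
= 272.33333 - 264.0625 = 8.2708333

8.2708333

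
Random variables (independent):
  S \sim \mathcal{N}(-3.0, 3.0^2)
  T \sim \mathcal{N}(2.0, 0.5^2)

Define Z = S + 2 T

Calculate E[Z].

E[Z] = 1*E[S] + 2*E[T]
E[S] = -3
E[T] = 2
E[Z] = 1*(-3) + 2*2 = 1

1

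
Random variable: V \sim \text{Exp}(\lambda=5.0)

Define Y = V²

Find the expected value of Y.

E[V²] = Var(V) + (E[V])² = 0.04 + 0.04 = 0.08

0.08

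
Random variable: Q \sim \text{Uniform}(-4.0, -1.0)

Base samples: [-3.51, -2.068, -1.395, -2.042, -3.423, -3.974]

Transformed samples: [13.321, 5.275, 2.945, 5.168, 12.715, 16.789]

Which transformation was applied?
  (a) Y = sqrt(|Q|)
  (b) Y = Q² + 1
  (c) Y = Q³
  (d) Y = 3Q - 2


Checking option (b) Y = Q² + 1:
  Q = -3.51 -> Y = 13.321 ✓
  Q = -2.068 -> Y = 5.275 ✓
  Q = -1.395 -> Y = 2.945 ✓
All samples match this transformation.

(b) Q² + 1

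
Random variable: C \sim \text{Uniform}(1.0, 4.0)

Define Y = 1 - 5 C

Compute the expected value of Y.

For Y = -5C + 1:
E[Y] = -5 * E[C] + 1
E[C] = (1 + 4)/2 = 2.5
E[Y] = -5 * 2.5 + 1 = -11.5

-11.5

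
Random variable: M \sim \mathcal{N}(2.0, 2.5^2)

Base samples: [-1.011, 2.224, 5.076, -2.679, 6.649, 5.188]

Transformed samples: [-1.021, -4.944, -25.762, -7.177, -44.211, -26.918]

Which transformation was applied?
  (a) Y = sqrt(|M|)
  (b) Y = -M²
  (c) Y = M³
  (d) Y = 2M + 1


Checking option (b) Y = -M²:
  M = -1.011 -> Y = -1.021 ✓
  M = 2.224 -> Y = -4.944 ✓
  M = 5.076 -> Y = -25.762 ✓
All samples match this transformation.

(b) -M²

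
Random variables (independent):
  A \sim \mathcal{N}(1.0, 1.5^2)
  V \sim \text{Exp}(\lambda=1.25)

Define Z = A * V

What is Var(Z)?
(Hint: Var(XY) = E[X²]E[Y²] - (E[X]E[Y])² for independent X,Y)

Var(XY) = E[X²]E[Y²] - (E[X]E[Y])²
E[A] = 1, Var(A) = 2.25
E[V] = 0.8, Var(V) = 0.64
E[A²] = 2.25 + 1² = 3.25
E[V²] = 0.64 + 0.8² = 1.28
Var(Z) = 3.25*1.28 - (1*0.8)²
= 4.16 - 0.64 = 3.52

3.52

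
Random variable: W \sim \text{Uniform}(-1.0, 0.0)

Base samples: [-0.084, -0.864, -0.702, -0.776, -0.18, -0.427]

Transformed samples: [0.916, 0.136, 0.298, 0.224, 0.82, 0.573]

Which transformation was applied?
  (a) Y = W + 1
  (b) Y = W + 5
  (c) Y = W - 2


Checking option (a) Y = W + 1:
  W = -0.084 -> Y = 0.916 ✓
  W = -0.864 -> Y = 0.136 ✓
  W = -0.702 -> Y = 0.298 ✓
All samples match this transformation.

(a) W + 1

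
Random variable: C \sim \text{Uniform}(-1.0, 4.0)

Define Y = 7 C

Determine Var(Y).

For Y = aC + b: Var(Y) = a² * Var(C)
Var(C) = (4 + 1)^2/12 = 2.0833333
Var(Y) = 7² * 2.0833333 = 49 * 2.0833333 = 102.08333

102.08333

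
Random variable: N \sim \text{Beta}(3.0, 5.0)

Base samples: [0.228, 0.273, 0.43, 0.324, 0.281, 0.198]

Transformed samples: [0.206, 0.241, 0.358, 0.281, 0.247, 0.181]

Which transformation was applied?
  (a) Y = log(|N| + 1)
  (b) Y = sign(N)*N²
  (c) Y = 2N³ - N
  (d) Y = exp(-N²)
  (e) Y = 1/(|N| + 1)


Checking option (a) Y = log(|N| + 1):
  N = 0.228 -> Y = 0.206 ✓
  N = 0.273 -> Y = 0.241 ✓
  N = 0.43 -> Y = 0.358 ✓
All samples match this transformation.

(a) log(|N| + 1)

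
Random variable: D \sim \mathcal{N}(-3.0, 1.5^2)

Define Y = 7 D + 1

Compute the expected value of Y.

For Y = 7D + 1:
E[Y] = 7 * E[D] + 1
E[D] = -3.0 = -3
E[Y] = 7 * (-3) + 1 = -20

-20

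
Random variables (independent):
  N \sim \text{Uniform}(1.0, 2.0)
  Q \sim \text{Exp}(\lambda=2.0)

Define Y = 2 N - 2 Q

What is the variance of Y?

For independent RVs: Var(aX + bY) = a²Var(X) + b²Var(Y)
Var(N) = 0.083333333
Var(Q) = 0.25
Var(Y) = 2²*0.083333333 + (-2)²*0.25
= 4*0.083333333 + 4*0.25 = 1.3333333

1.3333333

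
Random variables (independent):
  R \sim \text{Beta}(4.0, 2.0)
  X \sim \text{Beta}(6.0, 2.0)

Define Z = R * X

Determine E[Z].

For independent RVs: E[XY] = E[X]*E[Y]
E[R] = 0.66666667
E[X] = 0.75
E[Z] = 0.66666667 * 0.75 = 0.5

0.5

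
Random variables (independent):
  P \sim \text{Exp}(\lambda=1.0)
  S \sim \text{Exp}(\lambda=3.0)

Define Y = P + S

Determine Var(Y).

For independent RVs: Var(aX + bY) = a²Var(X) + b²Var(Y)
Var(P) = 1
Var(S) = 0.11111111
Var(Y) = 1²*1 + 1²*0.11111111
= 1*1 + 1*0.11111111 = 1.1111111

1.1111111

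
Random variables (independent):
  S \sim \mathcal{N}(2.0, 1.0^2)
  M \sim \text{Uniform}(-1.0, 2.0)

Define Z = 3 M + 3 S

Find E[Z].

E[Z] = 3*E[S] + 3*E[M]
E[S] = 2
E[M] = 0.5
E[Z] = 3*2 + 3*0.5 = 7.5

7.5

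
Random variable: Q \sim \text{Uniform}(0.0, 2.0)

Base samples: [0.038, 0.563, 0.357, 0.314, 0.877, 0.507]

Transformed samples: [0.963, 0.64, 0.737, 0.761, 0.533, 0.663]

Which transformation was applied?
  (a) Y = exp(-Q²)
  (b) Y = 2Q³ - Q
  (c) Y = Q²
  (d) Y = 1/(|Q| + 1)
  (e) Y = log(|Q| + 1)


Checking option (d) Y = 1/(|Q| + 1):
  Q = 0.038 -> Y = 0.963 ✓
  Q = 0.563 -> Y = 0.64 ✓
  Q = 0.357 -> Y = 0.737 ✓
All samples match this transformation.

(d) 1/(|Q| + 1)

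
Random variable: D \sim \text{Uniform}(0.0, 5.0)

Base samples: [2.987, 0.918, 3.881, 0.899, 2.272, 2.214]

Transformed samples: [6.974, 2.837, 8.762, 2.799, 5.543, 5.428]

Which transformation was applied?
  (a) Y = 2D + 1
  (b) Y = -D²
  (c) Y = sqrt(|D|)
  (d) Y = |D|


Checking option (a) Y = 2D + 1:
  D = 2.987 -> Y = 6.974 ✓
  D = 0.918 -> Y = 2.837 ✓
  D = 3.881 -> Y = 8.762 ✓
All samples match this transformation.

(a) 2D + 1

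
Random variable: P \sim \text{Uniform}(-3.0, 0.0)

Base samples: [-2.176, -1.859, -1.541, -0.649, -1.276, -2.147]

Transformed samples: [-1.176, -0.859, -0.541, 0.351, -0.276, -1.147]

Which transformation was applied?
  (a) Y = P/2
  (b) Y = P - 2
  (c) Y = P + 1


Checking option (c) Y = P + 1:
  P = -2.176 -> Y = -1.176 ✓
  P = -1.859 -> Y = -0.859 ✓
  P = -1.541 -> Y = -0.541 ✓
All samples match this transformation.

(c) P + 1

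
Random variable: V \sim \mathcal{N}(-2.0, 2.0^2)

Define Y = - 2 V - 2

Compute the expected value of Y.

For Y = -2V - 2:
E[Y] = -2 * E[V] - 2
E[V] = -2.0 = -2
E[Y] = -2 * (-2) - 2 = 2

2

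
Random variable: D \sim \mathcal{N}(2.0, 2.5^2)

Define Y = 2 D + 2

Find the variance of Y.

For Y = aD + b: Var(Y) = a² * Var(D)
Var(D) = 2.5^2 = 6.25
Var(Y) = 2² * 6.25 = 4 * 6.25 = 25

25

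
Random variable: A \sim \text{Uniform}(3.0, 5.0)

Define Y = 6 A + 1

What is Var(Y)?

For Y = aA + b: Var(Y) = a² * Var(A)
Var(A) = (5 - 3)^2/12 = 0.33333333
Var(Y) = 6² * 0.33333333 = 36 * 0.33333333 = 12

12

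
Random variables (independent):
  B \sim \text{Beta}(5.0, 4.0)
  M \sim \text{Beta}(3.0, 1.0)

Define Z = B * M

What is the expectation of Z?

For independent RVs: E[XY] = E[X]*E[Y]
E[B] = 0.55555556
E[M] = 0.75
E[Z] = 0.55555556 * 0.75 = 0.41666667

0.41666667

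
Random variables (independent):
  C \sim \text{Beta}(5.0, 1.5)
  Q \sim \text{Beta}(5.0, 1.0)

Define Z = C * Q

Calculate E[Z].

For independent RVs: E[XY] = E[X]*E[Y]
E[C] = 0.76923077
E[Q] = 0.83333333
E[Z] = 0.76923077 * 0.83333333 = 0.64102564

0.64102564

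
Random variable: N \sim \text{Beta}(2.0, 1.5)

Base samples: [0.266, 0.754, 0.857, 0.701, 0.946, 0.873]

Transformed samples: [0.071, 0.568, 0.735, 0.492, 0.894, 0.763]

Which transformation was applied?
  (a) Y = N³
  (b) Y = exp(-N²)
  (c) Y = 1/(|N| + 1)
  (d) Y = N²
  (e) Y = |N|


Checking option (d) Y = N²:
  N = 0.266 -> Y = 0.071 ✓
  N = 0.754 -> Y = 0.568 ✓
  N = 0.857 -> Y = 0.735 ✓
All samples match this transformation.

(d) N²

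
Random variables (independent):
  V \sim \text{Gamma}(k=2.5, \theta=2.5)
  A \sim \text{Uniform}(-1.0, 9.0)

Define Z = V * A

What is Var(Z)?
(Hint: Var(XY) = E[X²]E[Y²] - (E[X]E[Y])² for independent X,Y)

Var(XY) = E[X²]E[Y²] - (E[X]E[Y])²
E[V] = 6.25, Var(V) = 15.625
E[A] = 4, Var(A) = 8.3333333
E[V²] = 15.625 + 6.25² = 54.6875
E[A²] = 8.3333333 + 4² = 24.333333
Var(Z) = 54.6875*24.333333 - (6.25*4)²
= 1330.7292 - 625 = 705.72917

705.72917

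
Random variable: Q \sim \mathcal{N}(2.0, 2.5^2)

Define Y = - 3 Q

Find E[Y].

For Y = -3Q:
E[Y] = -3 * E[Q]
E[Q] = 2.0 = 2
E[Y] = -3 * 2 = -6

-6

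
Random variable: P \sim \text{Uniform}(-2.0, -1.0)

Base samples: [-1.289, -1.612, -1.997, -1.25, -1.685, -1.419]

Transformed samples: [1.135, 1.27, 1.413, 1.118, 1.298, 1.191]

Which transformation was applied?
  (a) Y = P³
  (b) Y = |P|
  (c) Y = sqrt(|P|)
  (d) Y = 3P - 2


Checking option (c) Y = sqrt(|P|):
  P = -1.289 -> Y = 1.135 ✓
  P = -1.612 -> Y = 1.27 ✓
  P = -1.997 -> Y = 1.413 ✓
All samples match this transformation.

(c) sqrt(|P|)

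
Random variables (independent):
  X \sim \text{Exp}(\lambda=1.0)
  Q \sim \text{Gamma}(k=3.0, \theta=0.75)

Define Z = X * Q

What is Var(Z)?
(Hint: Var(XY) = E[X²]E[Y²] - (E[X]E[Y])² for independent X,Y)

Var(XY) = E[X²]E[Y²] - (E[X]E[Y])²
E[X] = 1, Var(X) = 1
E[Q] = 2.25, Var(Q) = 1.6875
E[X²] = 1 + 1² = 2
E[Q²] = 1.6875 + 2.25² = 6.75
Var(Z) = 2*6.75 - (1*2.25)²
= 13.5 - 5.0625 = 8.4375

8.4375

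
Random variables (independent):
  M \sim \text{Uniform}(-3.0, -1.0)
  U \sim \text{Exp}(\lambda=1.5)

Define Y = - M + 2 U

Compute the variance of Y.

For independent RVs: Var(aX + bY) = a²Var(X) + b²Var(Y)
Var(M) = 0.33333333
Var(U) = 0.44444444
Var(Y) = (-1)²*0.33333333 + 2²*0.44444444
= 1*0.33333333 + 4*0.44444444 = 2.1111111

2.1111111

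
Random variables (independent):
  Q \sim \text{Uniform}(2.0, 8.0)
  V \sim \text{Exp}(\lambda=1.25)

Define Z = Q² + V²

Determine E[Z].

E[Z] = E[Q²] + E[V²]
E[Q²] = Var(Q) + E[Q]² = 3 + 25 = 28
E[V²] = Var(V) + E[V]² = 0.64 + 0.64 = 1.28
E[Z] = 28 + 1.28 = 29.28

29.28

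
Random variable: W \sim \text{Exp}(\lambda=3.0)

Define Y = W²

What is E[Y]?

Using E[X²] = Var(X) + (E[X])²:
E[W] = 0.33333333
Var(W) = 1/3.0^2 = 0.11111111
E[W²] = 0.11111111 + 0.33333333² = 0.11111111 + 0.11111111 = 0.22222222

0.22222222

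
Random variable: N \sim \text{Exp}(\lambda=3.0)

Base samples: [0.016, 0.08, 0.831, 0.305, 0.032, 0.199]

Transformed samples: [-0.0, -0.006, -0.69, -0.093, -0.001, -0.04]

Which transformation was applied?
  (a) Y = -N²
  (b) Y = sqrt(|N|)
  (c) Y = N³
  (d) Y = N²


Checking option (a) Y = -N²:
  N = 0.016 -> Y = -0.0 ✓
  N = 0.08 -> Y = -0.006 ✓
  N = 0.831 -> Y = -0.69 ✓
All samples match this transformation.

(a) -N²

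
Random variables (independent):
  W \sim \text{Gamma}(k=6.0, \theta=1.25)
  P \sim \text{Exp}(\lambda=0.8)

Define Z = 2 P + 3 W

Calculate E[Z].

E[Z] = 3*E[W] + 2*E[P]
E[W] = 7.5
E[P] = 1.25
E[Z] = 3*7.5 + 2*1.25 = 25

25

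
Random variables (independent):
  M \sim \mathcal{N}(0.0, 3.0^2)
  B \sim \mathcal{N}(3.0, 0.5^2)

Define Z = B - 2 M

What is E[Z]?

E[Z] = -2*E[M] + 1*E[B]
E[M] = 0
E[B] = 3
E[Z] = -2*0 + 1*3 = 3

3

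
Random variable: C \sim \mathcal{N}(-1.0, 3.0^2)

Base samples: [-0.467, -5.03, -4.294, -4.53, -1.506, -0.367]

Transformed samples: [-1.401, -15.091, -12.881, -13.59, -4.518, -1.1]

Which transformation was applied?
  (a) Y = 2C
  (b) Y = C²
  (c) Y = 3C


Checking option (c) Y = 3C:
  C = -0.467 -> Y = -1.401 ✓
  C = -5.03 -> Y = -15.091 ✓
  C = -4.294 -> Y = -12.881 ✓
All samples match this transformation.

(c) 3C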